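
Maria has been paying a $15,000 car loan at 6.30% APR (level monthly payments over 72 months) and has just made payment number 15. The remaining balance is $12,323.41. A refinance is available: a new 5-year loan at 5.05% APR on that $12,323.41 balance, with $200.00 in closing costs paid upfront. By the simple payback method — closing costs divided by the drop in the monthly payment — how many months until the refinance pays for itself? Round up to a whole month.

12 months

Current payment = 15,000 × 6.3%/12 / (1 − (1+0.0052500)^−72) = $250.72.
Refinanced payment = 12,323.41 × 0.0042083 / (1 − (1+0.0042083)^−60) = $232.84.
Monthly savings = $250.72 − $232.84 = $17.88.
Break-even = $200.00 / $17.88 = 11.19 → 12 months.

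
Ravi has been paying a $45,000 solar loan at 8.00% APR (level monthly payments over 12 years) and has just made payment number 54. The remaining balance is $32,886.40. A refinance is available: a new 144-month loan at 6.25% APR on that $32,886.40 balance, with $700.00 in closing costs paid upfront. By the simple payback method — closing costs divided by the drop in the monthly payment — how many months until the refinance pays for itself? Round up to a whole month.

5 months

Current payment = 45,000 × 8%/12 / (1 − (1+0.0066667)^−144) = $487.10.
Refinanced payment = 32,886.40 × 0.0052083 / (1 − (1+0.0052083)^−144) = $325.19.
Monthly savings = $487.10 − $325.19 = $161.91.
Break-even = $700.00 / $161.91 = 4.32 → 5 months.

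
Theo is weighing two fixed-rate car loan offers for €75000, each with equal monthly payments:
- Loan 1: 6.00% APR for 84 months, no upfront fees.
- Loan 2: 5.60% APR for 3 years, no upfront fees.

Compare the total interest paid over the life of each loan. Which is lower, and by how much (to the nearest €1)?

Loan 2 by €10,383

Loan 1: at 6.00% the monthly rate is 0.0050000, so the payment is 75,000 × 0.0050000 / (1 − 1.0050000^−84) = €1,095.64.
Total interest on Loan 1 = 84 × €1,095.64 − €75,000 = €17,033.76.
Loan 2: at 5.60% the monthly rate is 0.0046667, so the payment is 75,000 × 0.0046667 / (1 − 1.0046667^−36) = €2,268.08.
Total interest on Loan 2 = 36 × €2,268.08 − €75,000 = €6,650.88.
Loan 2 is lower by €10,382.88.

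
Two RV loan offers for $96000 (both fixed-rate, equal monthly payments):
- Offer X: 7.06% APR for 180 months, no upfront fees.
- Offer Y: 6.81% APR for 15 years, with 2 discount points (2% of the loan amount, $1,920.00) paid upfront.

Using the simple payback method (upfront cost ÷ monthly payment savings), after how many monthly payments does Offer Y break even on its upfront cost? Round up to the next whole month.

144 months

Offer X: at 7.06% the monthly rate is 0.0058833, so the payment is 96,000 × 0.0058833 / (1 − 1.0058833^−180) = $866.10.
Offer Y: at 6.81% the monthly rate is 0.0056750, so the payment is 96,000 × 0.0056750 / (1 − 1.0056750^−180) = $852.71.
Monthly savings = $866.10 − $852.71 = $13.39.
Break-even = $1,920.00 / $13.39 = 143.39 → 144 months.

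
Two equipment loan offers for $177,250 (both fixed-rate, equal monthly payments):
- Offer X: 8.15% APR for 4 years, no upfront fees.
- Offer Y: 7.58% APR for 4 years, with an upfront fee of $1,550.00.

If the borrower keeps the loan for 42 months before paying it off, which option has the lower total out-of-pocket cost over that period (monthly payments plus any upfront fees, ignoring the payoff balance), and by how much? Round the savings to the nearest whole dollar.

Offer X: at 8.15% the monthly rate is 0.0067917, so the payment is 177,250 × 0.0067917 / (1 − 1.0067917^−48) = $4,339.68.
Offer Y: at 7.58% the monthly rate is 0.0063167, so the payment is 177,250 × 0.0063167 / (1 − 1.0063167^−48) = $4,292.33.
Over 42 months: Offer X costs 42 × $4,339.68 = $182,266.56; Offer Y costs 42 × $4,292.33 + $1,550.00 = $181,827.86.
Offer Y is cheaper by $182,266.56 − $181,827.86 = $438.70.

Offer Y by $439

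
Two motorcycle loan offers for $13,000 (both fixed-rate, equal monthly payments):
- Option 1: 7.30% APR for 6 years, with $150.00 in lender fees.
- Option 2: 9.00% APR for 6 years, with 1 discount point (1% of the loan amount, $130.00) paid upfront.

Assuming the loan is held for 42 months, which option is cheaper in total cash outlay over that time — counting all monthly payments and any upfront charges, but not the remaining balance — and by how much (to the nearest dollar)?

Option 1 by $434

Option 1: at 7.30% the monthly rate is 0.0060833, so the payment is 13,000 × 0.0060833 / (1 − 1.0060833^−72) = $223.51.
Option 2: monthly rate = 9%/12 = 0.0075000; payment = 13,000 × 0.0075000 / (1 − (1+0.0075000)^−72) = $234.33.
Over 42 months: Option 1 costs 42 × $223.51 + $150.00 = $9,537.42; Option 2 costs 42 × $234.33 + $130.00 = $9,971.86.
Option 1 is cheaper by $9,971.86 − $9,537.42 = $434.44.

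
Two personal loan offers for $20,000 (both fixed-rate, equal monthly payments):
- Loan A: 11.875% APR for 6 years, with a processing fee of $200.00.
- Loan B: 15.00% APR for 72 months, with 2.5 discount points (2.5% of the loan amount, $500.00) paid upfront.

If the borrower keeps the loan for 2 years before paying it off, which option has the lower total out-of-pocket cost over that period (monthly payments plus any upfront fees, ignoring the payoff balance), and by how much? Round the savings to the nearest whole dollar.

Loan A: at 11.875% the monthly rate is 0.0098958, so the payment is 20,000 × 0.0098958 / (1 − 1.0098958^−72) = $389.71.
Loan B: monthly rate = 15%/12 = 0.0125000; payment = 20,000 × 0.0125000 / (1 − (1+0.0125000)^−72) = $422.90.
Over 24 months: Loan A costs 24 × $389.71 + $200.00 = $9,553.04; Loan B costs 24 × $422.90 + $500.00 = $10,649.60.
Loan A is cheaper by $10,649.60 − $9,553.04 = $1,096.56.

Loan A by $1,097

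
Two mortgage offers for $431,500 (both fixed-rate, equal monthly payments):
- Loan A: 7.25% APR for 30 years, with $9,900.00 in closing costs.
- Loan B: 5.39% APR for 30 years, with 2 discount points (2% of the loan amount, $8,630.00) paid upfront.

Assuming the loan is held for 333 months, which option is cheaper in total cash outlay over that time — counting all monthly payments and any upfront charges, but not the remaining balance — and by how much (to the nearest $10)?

Loan A: monthly rate = 7.25%/12 = 0.0060417; payment = 431,500 × 0.0060417 / (1 − (1+0.0060417)^−360) = $2,943.59.
Loan B: monthly rate = 5.39%/12 = 0.0044917; payment = 431,500 × 0.0044917 / (1 − (1+0.0044917)^−360) = $2,420.31.
Over 333 months: Loan A costs 333 × $2,943.59 + $9,900.00 = $990,115.47; Loan B costs 333 × $2,420.31 + $8,630.00 = $814,593.23.
Loan B is cheaper by $990,115.47 − $814,593.23 = $175,522.24.

Loan B by $175,520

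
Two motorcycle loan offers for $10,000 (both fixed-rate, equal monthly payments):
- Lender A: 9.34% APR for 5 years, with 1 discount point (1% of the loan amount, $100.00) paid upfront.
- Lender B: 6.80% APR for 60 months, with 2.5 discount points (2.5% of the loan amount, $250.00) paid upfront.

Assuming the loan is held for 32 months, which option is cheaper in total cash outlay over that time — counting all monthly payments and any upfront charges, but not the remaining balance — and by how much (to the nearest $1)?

Lender A: monthly rate = 9.34%/12 = 0.0077833; payment = 10,000 × 0.0077833 / (1 − (1+0.0077833)^−60) = $209.24.
Lender B: at 6.80% the monthly rate is 0.0056667, so the payment is 10,000 × 0.0056667 / (1 − 1.0056667^−60) = $197.07.
Over 32 months: Lender A costs 32 × $209.24 + $100.00 = $6,795.68; Lender B costs 32 × $197.07 + $250.00 = $6,556.24.
Lender B is cheaper by $6,795.68 − $6,556.24 = $239.44.

Lender B by $239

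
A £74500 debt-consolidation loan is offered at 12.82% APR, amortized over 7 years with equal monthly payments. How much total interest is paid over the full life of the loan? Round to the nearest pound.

Monthly rate = 12.82%/12 = 0.0106833; payment = 74,500 × 0.0106833 / (1 − (1+0.0106833)^−84) = £1,348.02.
Total paid = 84 × £1,348.02 = £113,233.68; interest = £113,233.68 − £74,500 = £38,733.68.

£38,734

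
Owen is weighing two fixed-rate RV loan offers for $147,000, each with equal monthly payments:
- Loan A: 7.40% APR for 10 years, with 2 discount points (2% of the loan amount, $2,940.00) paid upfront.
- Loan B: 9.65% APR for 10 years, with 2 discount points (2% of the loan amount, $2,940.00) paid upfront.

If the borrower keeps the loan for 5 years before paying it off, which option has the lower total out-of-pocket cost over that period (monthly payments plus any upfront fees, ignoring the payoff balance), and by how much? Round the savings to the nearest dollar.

Loan A by $10,619

Loan A: at 7.40% the monthly rate is 0.0061667, so the payment is 147,000 × 0.0061667 / (1 − 1.0061667^−120) = $1,737.25.
Loan B: at 9.65% the monthly rate is 0.0080417, so the payment is 147,000 × 0.0080417 / (1 − 1.0080417^−120) = $1,914.24.
Over 60 months: Loan A costs 60 × $1,737.25 + $2,940.00 = $107,175.00; Loan B costs 60 × $1,914.24 + $2,940.00 = $117,794.40.
Loan A is cheaper by $117,794.40 − $107,175.00 = $10,619.40.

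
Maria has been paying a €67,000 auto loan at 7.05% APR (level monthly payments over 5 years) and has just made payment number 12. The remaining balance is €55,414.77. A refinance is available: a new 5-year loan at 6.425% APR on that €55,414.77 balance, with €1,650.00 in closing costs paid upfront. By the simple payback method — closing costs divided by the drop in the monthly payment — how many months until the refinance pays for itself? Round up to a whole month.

Current payment = 67,000 × 7.05%/12 / (1 − (1+0.0058750)^−60) = €1,328.26.
Refinanced payment = 55,414.77 × 0.0053542 / (1 − (1+0.0053542)^−60) = €1,082.31.
Monthly savings = €1,328.26 − €1,082.31 = €245.95.
Break-even = €1,650.00 / €245.95 = 6.71 → 7 months.

7 months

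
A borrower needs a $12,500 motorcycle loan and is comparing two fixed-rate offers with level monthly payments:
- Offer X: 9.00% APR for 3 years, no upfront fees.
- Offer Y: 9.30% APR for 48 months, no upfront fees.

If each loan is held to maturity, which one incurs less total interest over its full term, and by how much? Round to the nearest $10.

Offer X by $710

Offer X: monthly rate = 9%/12 = 0.0075000; payment = 12,500 × 0.0075000 / (1 − (1+0.0075000)^−36) = $397.50.
Total interest on Offer X = 36 × $397.50 − $12,500 = $1,810.00.
Offer Y: monthly rate = 9.3%/12 = 0.0077500; payment = 12,500 × 0.0077500 / (1 − (1+0.0077500)^−48) = $312.85.
Total interest on Offer Y = 48 × $312.85 − $12,500 = $2,516.80.
Offer X is lower by $706.80.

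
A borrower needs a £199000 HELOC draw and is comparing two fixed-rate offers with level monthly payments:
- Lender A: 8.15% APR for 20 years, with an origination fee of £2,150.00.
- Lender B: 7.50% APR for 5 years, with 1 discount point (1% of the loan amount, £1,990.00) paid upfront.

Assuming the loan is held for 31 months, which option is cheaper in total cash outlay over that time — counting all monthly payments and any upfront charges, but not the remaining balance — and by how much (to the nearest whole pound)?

Lender A: monthly rate = 8.15%/12 = 0.0067917; payment = 199,000 × 0.0067917 / (1 − (1+0.0067917)^−240) = £1,683.14.
Lender B: at 7.50% the monthly rate is 0.0062500, so the payment is 199,000 × 0.0062500 / (1 − 1.0062500^−60) = £3,987.55.
Over 31 months: Lender A costs 31 × £1,683.14 + £2,150.00 = £54,327.34; Lender B costs 31 × £3,987.55 + £1,990.00 = £125,604.05.
Lender A is cheaper by £125,604.05 − £54,327.34 = £71,276.71.

Lender A by £71,277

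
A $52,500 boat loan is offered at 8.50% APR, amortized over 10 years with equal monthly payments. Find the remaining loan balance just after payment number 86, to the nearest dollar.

$19,607

With monthly rate i = 8.5%/12 = 0.0070833, the balance after k of n payments is P · [(1+i)^n − (1+i)^k] / [(1+i)^n − 1].
(1+0.0070833)^120 = 2.33264712 and (1+0.0070833)^86 = 1.83495386, so the balance is 52,500 × (2.33264712 − 1.83495386) / (2.33264712 − 1) = $19,606.76.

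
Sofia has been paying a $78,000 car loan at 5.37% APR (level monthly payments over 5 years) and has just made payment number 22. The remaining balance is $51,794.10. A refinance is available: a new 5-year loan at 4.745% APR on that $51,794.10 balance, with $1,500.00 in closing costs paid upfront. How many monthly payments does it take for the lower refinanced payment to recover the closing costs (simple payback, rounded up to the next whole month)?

3 months

Current payment = 78,000 × 5.37%/12 / (1 − (1+0.0044750)^−60) = $1,485.21.
Refinanced payment = 51,794.10 × 0.0039542 / (1 − (1+0.0039542)^−60) = $971.38.
Monthly savings = $1,485.21 − $971.38 = $513.83.
Break-even = $1,500.00 / $513.83 = 2.92 → 3 months.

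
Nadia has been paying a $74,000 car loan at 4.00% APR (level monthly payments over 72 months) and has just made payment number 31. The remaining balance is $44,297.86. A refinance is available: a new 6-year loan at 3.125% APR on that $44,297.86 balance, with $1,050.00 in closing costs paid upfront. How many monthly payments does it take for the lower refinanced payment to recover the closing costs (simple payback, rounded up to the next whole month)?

3 months

Current payment = 74,000 × 4%/12 / (1 − (1+0.0033333)^−72) = $1,157.74.
Refinanced payment = 44,297.86 × 0.0026042 / (1 − (1+0.0026042)^−72) = $675.53.
Monthly savings = $1,157.74 − $675.53 = $482.21.
Break-even = $1,050.00 / $482.21 = 2.18 → 3 months.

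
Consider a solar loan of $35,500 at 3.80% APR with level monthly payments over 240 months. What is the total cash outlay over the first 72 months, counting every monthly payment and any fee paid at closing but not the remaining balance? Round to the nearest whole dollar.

$15,221

Monthly rate = 3.8%/12 = 0.0031667; payment = 35,500 × 0.0031667 / (1 − (1+0.0031667)^−240) = $211.40.
Total outlay = 72 × $211.40 = $15,220.80.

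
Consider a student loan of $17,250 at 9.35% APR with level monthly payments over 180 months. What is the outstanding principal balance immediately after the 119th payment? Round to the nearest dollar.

With monthly rate i = 9.35%/12 = 0.0077917, the balance after k of n payments is P · [(1+i)^n − (1+i)^k] / [(1+i)^n − 1].
(1+0.0077917)^180 = 4.04331262 and (1+0.0077917)^119 = 2.51837723, so the balance is 17,250 × (4.04331262 − 2.51837723) / (4.04331262 − 1) = $8,643.59.

$8,644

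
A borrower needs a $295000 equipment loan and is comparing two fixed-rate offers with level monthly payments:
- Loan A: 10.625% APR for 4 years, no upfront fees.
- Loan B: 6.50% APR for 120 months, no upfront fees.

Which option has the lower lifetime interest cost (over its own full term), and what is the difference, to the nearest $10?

Loan A: at 10.625% the monthly rate is 0.0088542, so the payment is 295,000 × 0.0088542 / (1 − 1.0088542^−48) = $7,570.82.
Total interest on Loan A = 48 × $7,570.82 − $295,000 = $68,399.36.
Loan B: at 6.50% the monthly rate is 0.0054167, so the payment is 295,000 × 0.0054167 / (1 − 1.0054167^−120) = $3,349.67.
Total interest on Loan B = 120 × $3,349.67 − $295,000 = $106,960.40.
Loan A is lower by $38,561.04.

Loan A by $38,560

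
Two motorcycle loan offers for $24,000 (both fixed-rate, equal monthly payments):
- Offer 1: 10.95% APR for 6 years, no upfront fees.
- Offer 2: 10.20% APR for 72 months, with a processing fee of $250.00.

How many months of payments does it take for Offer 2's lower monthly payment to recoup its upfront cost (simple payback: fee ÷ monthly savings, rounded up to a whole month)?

28 months

Offer 1: monthly rate = 10.95%/12 = 0.0091250; payment = 24,000 × 0.0091250 / (1 − (1+0.0091250)^−72) = $456.20.
Offer 2: at 10.20% the monthly rate is 0.0085000, so the payment is 24,000 × 0.0085000 / (1 − 1.0085000^−72) = $447.04.
Monthly savings = $456.20 − $447.04 = $9.16.
Break-even = $250.00 / $9.16 = 27.29 → 28 months.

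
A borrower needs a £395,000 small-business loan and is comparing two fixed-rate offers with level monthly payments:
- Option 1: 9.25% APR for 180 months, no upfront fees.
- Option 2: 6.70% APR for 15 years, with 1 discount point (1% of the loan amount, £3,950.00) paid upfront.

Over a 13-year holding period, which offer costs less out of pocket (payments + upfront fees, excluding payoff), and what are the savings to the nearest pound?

Option 2 by £86,664

Option 1: at 9.25% the monthly rate is 0.0077083, so the payment is 395,000 × 0.0077083 / (1 − 1.0077083^−180) = £4,065.31.
Option 2: monthly rate = 6.7%/12 = 0.0055833; payment = 395,000 × 0.0055833 / (1 − (1+0.0055833)^−180) = £3,484.45.
Over 156 months: Option 1 costs 156 × £4,065.31 = £634,188.36; Option 2 costs 156 × £3,484.45 + £3,950.00 = £547,524.20.
Option 2 is cheaper by £634,188.36 − £547,524.20 = £86,664.16.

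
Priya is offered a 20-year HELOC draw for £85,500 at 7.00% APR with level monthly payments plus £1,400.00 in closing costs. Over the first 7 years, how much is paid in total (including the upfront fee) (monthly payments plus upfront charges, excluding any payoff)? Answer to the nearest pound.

£57,082

Monthly rate = 7%/12 = 0.0058333; payment = 85,500 × 0.0058333 / (1 − (1+0.0058333)^−240) = £662.88.
Total outlay = 84 × £662.88 + £1,400.00 = £57,081.92.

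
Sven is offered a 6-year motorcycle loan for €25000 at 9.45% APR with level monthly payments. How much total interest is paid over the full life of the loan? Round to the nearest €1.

Monthly rate = 9.45%/12 = 0.0078750; payment = 25,000 × 0.0078750 / (1 − (1+0.0078750)^−72) = €456.24.
Total paid = 72 × €456.24 = €32,849.28; interest = €32,849.28 − €25,000 = €7,849.28.

€7,849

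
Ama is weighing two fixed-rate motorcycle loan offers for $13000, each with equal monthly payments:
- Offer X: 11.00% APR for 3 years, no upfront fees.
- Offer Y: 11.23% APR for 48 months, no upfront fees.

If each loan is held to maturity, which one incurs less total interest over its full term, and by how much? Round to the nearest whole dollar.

Offer X: monthly rate = 11%/12 = 0.0091667; payment = 13,000 × 0.0091667 / (1 − (1+0.0091667)^−36) = $425.60.
Total interest on Offer X = 36 × $425.60 − $13,000 = $2,321.60.
Offer Y: at 11.23% the monthly rate is 0.0093583, so the payment is 13,000 × 0.0093583 / (1 − 1.0093583^−48) = $337.45.
Total interest on Offer Y = 48 × $337.45 − $13,000 = $3,197.60.
Offer X is lower by $876.00.

Offer X by $876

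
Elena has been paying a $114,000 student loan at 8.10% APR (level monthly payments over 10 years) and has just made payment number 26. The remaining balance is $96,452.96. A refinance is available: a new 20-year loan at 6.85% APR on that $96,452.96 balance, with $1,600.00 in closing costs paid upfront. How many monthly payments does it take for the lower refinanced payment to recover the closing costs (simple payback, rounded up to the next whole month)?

Current payment = 114,000 × 8.1%/12 / (1 − (1+0.0067500)^−120) = $1,389.17.
Refinanced payment = 96,452.96 × 0.0057083 / (1 − (1+0.0057083)^−240) = $739.14.
Monthly savings = $1,389.17 − $739.14 = $650.03.
Break-even = $1,600.00 / $650.03 = 2.46 → 3 months.

3 months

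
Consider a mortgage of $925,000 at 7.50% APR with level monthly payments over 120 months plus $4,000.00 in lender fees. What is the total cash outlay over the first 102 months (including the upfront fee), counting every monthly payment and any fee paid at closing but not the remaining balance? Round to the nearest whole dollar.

$1,123,951

At 7.50% the monthly rate is 0.0062500, so the payment is 925,000 × 0.0062500 / (1 − 1.0062500^−120) = $10,979.91.
Total outlay = 102 × $10,979.91 + $4,000.00 = $1,123,950.82.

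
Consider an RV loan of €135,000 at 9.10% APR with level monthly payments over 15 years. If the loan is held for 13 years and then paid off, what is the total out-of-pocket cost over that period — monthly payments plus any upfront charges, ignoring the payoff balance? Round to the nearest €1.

Monthly rate = 9.1%/12 = 0.0075833; payment = 135,000 × 0.0075833 / (1 − (1+0.0075833)^−180) = €1,377.30.
Total outlay = 156 × €1,377.30 = €214,858.80.

€214,859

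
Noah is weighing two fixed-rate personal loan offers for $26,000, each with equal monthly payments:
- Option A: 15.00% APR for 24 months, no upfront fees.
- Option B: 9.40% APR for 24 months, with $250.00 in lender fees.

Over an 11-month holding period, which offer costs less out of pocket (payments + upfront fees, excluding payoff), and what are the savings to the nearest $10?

Option A: monthly rate = 15%/12 = 0.0125000; payment = 26,000 × 0.0125000 / (1 − (1+0.0125000)^−24) = $1,260.65.
Option B: at 9.40% the monthly rate is 0.0078333, so the payment is 26,000 × 0.0078333 / (1 − 1.0078333^−24) = $1,192.58.
Over 11 months: Option A costs 11 × $1,260.65 = $13,867.15; Option B costs 11 × $1,192.58 + $250.00 = $13,368.38.
Option B is cheaper by $13,867.15 − $13,368.38 = $498.77.

Option B by $500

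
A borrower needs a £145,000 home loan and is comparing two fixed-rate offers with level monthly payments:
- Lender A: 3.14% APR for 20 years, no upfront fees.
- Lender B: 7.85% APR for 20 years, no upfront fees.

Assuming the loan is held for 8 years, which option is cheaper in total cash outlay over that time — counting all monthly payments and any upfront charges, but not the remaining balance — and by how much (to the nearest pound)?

Lender A: monthly rate = 3.14%/12 = 0.0026167; payment = 145,000 × 0.0026167 / (1 − (1+0.0026167)^−240) = £814.37.
Lender B: monthly rate = 7.85%/12 = 0.0065417; payment = 145,000 × 0.0065417 / (1 − (1+0.0065417)^−240) = £1,199.34.
Over 96 months: Lender A costs 96 × £814.37 = £78,179.52; Lender B costs 96 × £1,199.34 = £115,136.64.
Lender A is cheaper by £115,136.64 − £78,179.52 = £36,957.12.

Lender A by £36,957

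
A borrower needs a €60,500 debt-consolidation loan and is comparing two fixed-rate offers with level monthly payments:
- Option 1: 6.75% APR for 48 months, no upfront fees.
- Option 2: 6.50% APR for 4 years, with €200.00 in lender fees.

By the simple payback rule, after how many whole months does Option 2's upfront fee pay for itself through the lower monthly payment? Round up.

Option 1: at 6.75% the monthly rate is 0.0056250, so the payment is 60,500 × 0.0056250 / (1 − 1.0056250^−48) = €1,441.74.
Option 2: at 6.50% the monthly rate is 0.0054167, so the payment is 60,500 × 0.0054167 / (1 − 1.0054167^−48) = €1,434.75.
Monthly savings = €1,441.74 − €1,434.75 = €6.99.
Break-even = €200.00 / €6.99 = 28.61 → 29 months.

29 months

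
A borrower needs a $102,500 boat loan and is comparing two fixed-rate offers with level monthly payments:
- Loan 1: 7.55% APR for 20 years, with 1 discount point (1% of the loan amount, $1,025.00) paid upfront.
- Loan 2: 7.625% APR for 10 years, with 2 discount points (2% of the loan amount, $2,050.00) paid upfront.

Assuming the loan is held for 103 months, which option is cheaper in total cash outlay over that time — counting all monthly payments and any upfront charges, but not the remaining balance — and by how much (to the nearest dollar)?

Loan 1: at 7.55% the monthly rate is 0.0062917, so the payment is 102,500 × 0.0062917 / (1 − 1.0062917^−240) = $828.87.
Loan 2: monthly rate = 7.625%/12 = 0.0063542; payment = 102,500 × 0.0063542 / (1 − (1+0.0063542)^−120) = $1,223.39.
Over 103 months: Loan 1 costs 103 × $828.87 + $1,025.00 = $86,398.61; Loan 2 costs 103 × $1,223.39 + $2,050.00 = $128,059.17.
Loan 1 is cheaper by $128,059.17 − $86,398.61 = $41,660.56.

Loan 1 by $41,661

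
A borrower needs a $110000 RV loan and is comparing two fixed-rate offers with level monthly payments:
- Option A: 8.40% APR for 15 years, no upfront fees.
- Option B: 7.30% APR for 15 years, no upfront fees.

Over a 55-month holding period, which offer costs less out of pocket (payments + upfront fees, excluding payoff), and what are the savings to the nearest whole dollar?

Option B by $3,824

Option A: at 8.40% the monthly rate is 0.0070000, so the payment is 110,000 × 0.0070000 / (1 − 1.0070000^−180) = $1,076.78.
Option B: monthly rate = 7.3%/12 = 0.0060833; payment = 110,000 × 0.0060833 / (1 − (1+0.0060833)^−180) = $1,007.25.
Over 55 months: Option A costs 55 × $1,076.78 = $59,222.90; Option B costs 55 × $1,007.25 = $55,398.75.
Option B is cheaper by $59,222.90 − $55,398.75 = $3,824.15.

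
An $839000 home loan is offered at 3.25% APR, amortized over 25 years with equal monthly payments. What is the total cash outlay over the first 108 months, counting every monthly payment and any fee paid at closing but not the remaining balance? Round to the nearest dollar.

Monthly rate = 3.25%/12 = 0.0027083; payment = 839,000 × 0.0027083 / (1 − (1+0.0027083)^−300) = $4,088.58.
Total outlay = 108 × $4,088.58 = $441,566.64.

$441,567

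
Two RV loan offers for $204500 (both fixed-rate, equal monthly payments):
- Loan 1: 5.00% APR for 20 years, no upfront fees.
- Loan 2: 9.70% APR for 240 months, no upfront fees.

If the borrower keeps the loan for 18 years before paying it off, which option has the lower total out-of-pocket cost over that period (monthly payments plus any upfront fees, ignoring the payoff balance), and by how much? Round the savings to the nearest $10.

Loan 1 by $126,010

Loan 1: at 5.00% the monthly rate is 0.0041667, so the payment is 204,500 × 0.0041667 / (1 − 1.0041667^−240) = $1,349.61.
Loan 2: at 9.70% the monthly rate is 0.0080833, so the payment is 204,500 × 0.0080833 / (1 − 1.0080833^−240) = $1,933.00.
Over 216 months: Loan 1 costs 216 × $1,349.61 = $291,515.76; Loan 2 costs 216 × $1,933.00 = $417,528.00.
Loan 1 is cheaper by $417,528.00 − $291,515.76 = $126,012.24.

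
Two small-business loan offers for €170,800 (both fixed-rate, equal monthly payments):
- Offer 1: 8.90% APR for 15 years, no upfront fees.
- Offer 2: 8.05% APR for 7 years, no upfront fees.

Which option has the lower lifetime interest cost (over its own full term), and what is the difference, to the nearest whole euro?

Offer 2 by €86,024

Offer 1: monthly rate = 8.9%/12 = 0.0074167; payment = 170,800 × 0.0074167 / (1 − (1+0.0074167)^−180) = €1,722.22.
Total interest on Offer 1 = 180 × €1,722.22 − €170,800 = €139,199.60.
Offer 2: at 8.05% the monthly rate is 0.0067083, so the payment is 170,800 × 0.0067083 / (1 − 1.0067083^−84) = €2,666.38.
Total interest on Offer 2 = 84 × €2,666.38 − €170,800 = €53,175.92.
Offer 2 is lower by €86,023.68.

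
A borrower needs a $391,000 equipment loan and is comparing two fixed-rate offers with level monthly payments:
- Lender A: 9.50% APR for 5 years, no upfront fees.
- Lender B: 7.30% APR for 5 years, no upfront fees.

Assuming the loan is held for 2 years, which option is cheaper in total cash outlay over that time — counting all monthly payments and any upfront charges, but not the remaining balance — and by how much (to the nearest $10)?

Lender A: at 9.50% the monthly rate is 0.0079167, so the payment is 391,000 × 0.0079167 / (1 − 1.0079167^−60) = $8,211.73.
Lender B: at 7.30% the monthly rate is 0.0060833, so the payment is 391,000 × 0.0060833 / (1 − 1.0060833^−60) = $7,797.73.
Over 24 months: Lender A costs 24 × $8,211.73 = $197,081.52; Lender B costs 24 × $7,797.73 = $187,145.52.
Lender B is cheaper by $197,081.52 − $187,145.52 = $9,936.00.

Lender B by $9,940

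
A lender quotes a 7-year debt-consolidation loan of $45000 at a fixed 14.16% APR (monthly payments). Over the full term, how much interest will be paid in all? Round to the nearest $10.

$26,170

At 14.16% the monthly rate is 0.0118000, so the payment is 45,000 × 0.0118000 / (1 − 1.0118000^−84) = $847.28.
Total paid = 84 × $847.28 = $71,171.52; interest = $71,171.52 − $45,000 = $26,171.52.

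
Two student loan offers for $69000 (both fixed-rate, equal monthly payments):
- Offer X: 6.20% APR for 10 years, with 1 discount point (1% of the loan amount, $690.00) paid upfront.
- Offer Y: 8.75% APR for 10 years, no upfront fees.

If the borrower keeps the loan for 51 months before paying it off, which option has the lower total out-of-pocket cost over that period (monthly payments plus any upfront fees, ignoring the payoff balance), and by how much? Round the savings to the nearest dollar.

Offer X by $3,990

Offer X: at 6.20% the monthly rate is 0.0051667, so the payment is 69,000 × 0.0051667 / (1 − 1.0051667^−120) = $772.99.
Offer Y: at 8.75% the monthly rate is 0.0072917, so the payment is 69,000 × 0.0072917 / (1 − 1.0072917^−120) = $864.75.
Over 51 months: Offer X costs 51 × $772.99 + $690.00 = $40,112.49; Offer Y costs 51 × $864.75 = $44,102.25.
Offer X is cheaper by $44,102.25 − $40,112.49 = $3,989.76.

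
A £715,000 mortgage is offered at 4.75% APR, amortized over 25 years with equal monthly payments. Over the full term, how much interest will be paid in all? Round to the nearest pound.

£507,902

Monthly rate = 4.75%/12 = 0.0039583; payment = 715,000 × 0.0039583 / (1 − (1+0.0039583)^−300) = £4,076.34.
Total paid = 300 × £4,076.34 = £1,222,902.00; interest = £1,222,902.00 − £715,000 = £507,902.00.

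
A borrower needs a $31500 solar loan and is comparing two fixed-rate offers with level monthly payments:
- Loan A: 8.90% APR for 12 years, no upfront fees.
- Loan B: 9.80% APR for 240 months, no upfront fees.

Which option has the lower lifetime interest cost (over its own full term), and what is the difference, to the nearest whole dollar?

Loan A by $20,591

Loan A: monthly rate = 8.9%/12 = 0.0074167; payment = 31,500 × 0.0074167 / (1 − (1+0.0074167)^−144) = $356.71.
Total interest on Loan A = 144 × $356.71 − $31,500 = $19,866.24.
Loan B: at 9.80% the monthly rate is 0.0081667, so the payment is 31,500 × 0.0081667 / (1 − 1.0081667^−240) = $299.82.
Total interest on Loan B = 240 × $299.82 − $31,500 = $40,456.80.
Loan A is lower by $20,590.56.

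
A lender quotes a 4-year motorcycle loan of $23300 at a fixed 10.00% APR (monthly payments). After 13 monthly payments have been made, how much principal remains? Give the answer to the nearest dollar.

$17,876

With monthly rate i = 10%/12 = 0.0083333, the balance after k of n payments is P · [(1+i)^n − (1+i)^k] / [(1+i)^n − 1].
(1+0.0083333)^48 = 1.48935410 and (1+0.0083333)^13 = 1.11391901, so the balance is 23,300 × (1.48935410 − 1.11391901) / (1.48935410 − 1) = $17,875.88.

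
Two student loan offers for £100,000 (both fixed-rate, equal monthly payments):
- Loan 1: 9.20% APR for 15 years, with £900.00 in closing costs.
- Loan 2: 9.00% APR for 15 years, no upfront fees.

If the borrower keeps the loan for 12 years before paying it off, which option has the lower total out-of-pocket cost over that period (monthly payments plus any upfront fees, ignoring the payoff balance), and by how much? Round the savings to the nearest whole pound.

Loan 1: monthly rate = 9.2%/12 = 0.0076667; payment = 100,000 × 0.0076667 / (1 − (1+0.0076667)^−180) = £1,026.20.
Loan 2: monthly rate = 9%/12 = 0.0075000; payment = 100,000 × 0.0075000 / (1 − (1+0.0075000)^−180) = £1,014.27.
Over 144 months: Loan 1 costs 144 × £1,026.20 + £900.00 = £148,672.80; Loan 2 costs 144 × £1,014.27 = £146,054.88.
Loan 2 is cheaper by £148,672.80 − £146,054.88 = £2,617.92.

Loan 2 by £2,618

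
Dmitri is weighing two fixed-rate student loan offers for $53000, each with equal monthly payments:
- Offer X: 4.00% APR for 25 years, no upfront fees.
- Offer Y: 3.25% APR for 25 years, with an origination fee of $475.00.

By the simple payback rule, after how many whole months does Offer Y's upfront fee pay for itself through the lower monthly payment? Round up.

23 months

Offer X: at 4.00% the monthly rate is 0.0033333, so the payment is 53,000 × 0.0033333 / (1 − 1.0033333^−300) = $279.75.
Offer Y: monthly rate = 3.25%/12 = 0.0027083; payment = 53,000 × 0.0027083 / (1 − (1+0.0027083)^−300) = $258.28.
Monthly savings = $279.75 − $258.28 = $21.47.
Break-even = $475.00 / $21.47 = 22.12 → 23 months.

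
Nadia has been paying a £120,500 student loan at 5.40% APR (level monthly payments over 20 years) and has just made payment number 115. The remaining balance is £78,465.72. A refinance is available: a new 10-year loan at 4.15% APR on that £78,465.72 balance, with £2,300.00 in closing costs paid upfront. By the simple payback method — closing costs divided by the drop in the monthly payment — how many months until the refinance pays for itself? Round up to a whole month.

Current payment = 120,500 × 5.4%/12 / (1 − (1+0.0045000)^−240) = £822.11.
Refinanced payment = 78,465.72 × 0.0034583 / (1 − (1+0.0034583)^−120) = £800.03.
Monthly savings = £822.11 − £800.03 = £22.08.
Break-even = £2,300.00 / £22.08 = 104.17 → 105 months.

105 months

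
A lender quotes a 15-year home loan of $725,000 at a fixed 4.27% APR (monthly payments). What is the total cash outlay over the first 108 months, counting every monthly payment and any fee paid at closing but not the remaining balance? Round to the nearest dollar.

$589,827

Monthly rate = 4.27%/12 = 0.0035583; payment = 725,000 × 0.0035583 / (1 − (1+0.0035583)^−180) = $5,461.36.
Total outlay = 108 × $5,461.36 = $589,826.88.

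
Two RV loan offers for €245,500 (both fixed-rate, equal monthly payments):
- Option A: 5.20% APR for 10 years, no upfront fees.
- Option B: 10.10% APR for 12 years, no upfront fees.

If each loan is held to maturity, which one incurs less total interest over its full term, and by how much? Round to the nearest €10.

Option A: at 5.20% the monthly rate is 0.0043333, so the payment is 245,500 × 0.0043333 / (1 − 1.0043333^−120) = €2,627.97.
Total interest on Option A = 120 × €2,627.97 − €245,500 = €69,856.40.
Option B: at 10.10% the monthly rate is 0.0084167, so the payment is 245,500 × 0.0084167 / (1 − 1.0084167^−144) = €2,948.12.
Total interest on Option B = 144 × €2,948.12 − €245,500 = €179,029.28.
Option A is lower by €109,172.88.

Option A by €109,170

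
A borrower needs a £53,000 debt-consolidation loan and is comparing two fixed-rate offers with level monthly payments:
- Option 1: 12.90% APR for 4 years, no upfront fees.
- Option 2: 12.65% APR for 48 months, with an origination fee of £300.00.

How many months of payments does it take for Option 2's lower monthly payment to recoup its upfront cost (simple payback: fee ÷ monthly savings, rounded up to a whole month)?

46 months

Option 1: monthly rate = 12.9%/12 = 0.0107500; payment = 53,000 × 0.0107500 / (1 − (1+0.0107500)^−48) = £1,419.23.
Option 2: at 12.65% the monthly rate is 0.0105417, so the payment is 53,000 × 0.0105417 / (1 − 1.0105417^−48) = £1,412.67.
Monthly savings = £1,419.23 − £1,412.67 = £6.56.
Break-even = £300.00 / £6.56 = 45.73 → 46 months.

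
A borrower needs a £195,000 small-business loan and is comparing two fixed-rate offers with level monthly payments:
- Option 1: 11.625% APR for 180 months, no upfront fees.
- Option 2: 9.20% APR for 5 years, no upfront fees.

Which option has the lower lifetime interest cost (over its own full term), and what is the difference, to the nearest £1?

Option 1: monthly rate = 11.625%/12 = 0.0096875; payment = 195,000 × 0.0096875 / (1 − (1+0.0096875)^−180) = £2,293.49.
Total interest on Option 1 = 180 × £2,293.49 − £195,000 = £217,828.20.
Option 2: monthly rate = 9.2%/12 = 0.0076667; payment = 195,000 × 0.0076667 / (1 − (1+0.0076667)^−60) = £4,066.83.
Total interest on Option 2 = 60 × £4,066.83 − £195,000 = £49,009.80.
Option 2 is lower by £168,818.40.

Option 2 by £168,818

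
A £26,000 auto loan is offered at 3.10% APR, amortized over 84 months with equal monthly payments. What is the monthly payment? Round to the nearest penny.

£344.72

At 3.10% the monthly rate is 0.0025833, so the payment is 26,000 × 0.0025833 / (1 − 1.0025833^−84) = £344.72.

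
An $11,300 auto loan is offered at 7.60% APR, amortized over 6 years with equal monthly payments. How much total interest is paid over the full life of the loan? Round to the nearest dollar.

Monthly rate = 7.6%/12 = 0.0063333; payment = 11,300 × 0.0063333 / (1 − (1+0.0063333)^−72) = $195.93.
Total paid = 72 × $195.93 = $14,106.96; interest = $14,106.96 − $11,300 = $2,806.96.

$2,807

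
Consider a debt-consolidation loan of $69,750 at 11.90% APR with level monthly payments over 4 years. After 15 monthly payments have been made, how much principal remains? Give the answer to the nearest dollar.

$51,383

With monthly rate i = 11.9%/12 = 0.0099167, the balance after k of n payments is P · [(1+i)^n − (1+i)^k] / [(1+i)^n − 1].
(1+0.0099167)^48 = 1.60585339 and (1+0.0099167)^15 = 1.15953294, so the balance is 69,750 × (1.60585339 − 1.15953294) / (1.60585339 − 1) = $51,383.47.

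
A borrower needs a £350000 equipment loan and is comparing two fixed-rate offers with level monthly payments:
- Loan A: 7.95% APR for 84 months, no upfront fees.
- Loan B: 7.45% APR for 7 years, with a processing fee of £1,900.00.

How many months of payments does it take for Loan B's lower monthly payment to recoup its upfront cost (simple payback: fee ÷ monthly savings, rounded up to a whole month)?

Loan A: monthly rate = 7.95%/12 = 0.0066250; payment = 350,000 × 0.0066250 / (1 − (1+0.0066250)^−84) = £5,446.46.
Loan B: at 7.45% the monthly rate is 0.0062083, so the payment is 350,000 × 0.0062083 / (1 − 1.0062083^−84) = £5,359.76.
Monthly savings = £5,446.46 − £5,359.76 = £86.70.
Break-even = £1,900.00 / £86.70 = 21.91 → 22 months.

22 months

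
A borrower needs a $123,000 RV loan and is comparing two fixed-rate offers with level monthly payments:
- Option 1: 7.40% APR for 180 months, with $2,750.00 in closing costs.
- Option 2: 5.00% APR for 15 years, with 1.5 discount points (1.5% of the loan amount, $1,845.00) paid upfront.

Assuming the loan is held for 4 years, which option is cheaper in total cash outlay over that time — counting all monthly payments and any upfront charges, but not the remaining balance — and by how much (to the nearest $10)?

Option 2 by $8,610

Option 1: monthly rate = 7.4%/12 = 0.0061667; payment = 123,000 × 0.0061667 / (1 − (1+0.0061667)^−180) = $1,133.25.
Option 2: monthly rate = 5%/12 = 0.0041667; payment = 123,000 × 0.0041667 / (1 − (1+0.0041667)^−180) = $972.68.
Over 48 months: Option 1 costs 48 × $1,133.25 + $2,750.00 = $57,146.00; Option 2 costs 48 × $972.68 + $1,845.00 = $48,533.64.
Option 2 is cheaper by $57,146.00 − $48,533.64 = $8,612.36.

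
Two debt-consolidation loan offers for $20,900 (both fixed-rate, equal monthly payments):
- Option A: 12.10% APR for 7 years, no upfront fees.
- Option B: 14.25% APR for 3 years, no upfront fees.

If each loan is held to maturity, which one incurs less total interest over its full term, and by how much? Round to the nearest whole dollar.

Option B by $5,278

Option A: monthly rate = 12.1%/12 = 0.0100833; payment = 20,900 × 0.0100833 / (1 − (1+0.0100833)^−84) = $370.06.
Total interest on Option A = 84 × $370.06 − $20,900 = $10,185.04.
Option B: monthly rate = 14.25%/12 = 0.0118750; payment = 20,900 × 0.0118750 / (1 − (1+0.0118750)^−36) = $716.85.
Total interest on Option B = 36 × $716.85 − $20,900 = $4,906.60.
Option B is lower by $5,278.44.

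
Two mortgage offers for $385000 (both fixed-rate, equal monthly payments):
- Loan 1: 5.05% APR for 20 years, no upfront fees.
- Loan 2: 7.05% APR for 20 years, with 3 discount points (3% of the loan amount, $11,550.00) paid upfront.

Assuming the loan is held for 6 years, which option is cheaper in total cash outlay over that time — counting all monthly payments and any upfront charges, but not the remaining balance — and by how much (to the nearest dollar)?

Loan 1: monthly rate = 5.05%/12 = 0.0042083; payment = 385,000 × 0.0042083 / (1 − (1+0.0042083)^−240) = $2,551.48.
Loan 2: at 7.05% the monthly rate is 0.0058750, so the payment is 385,000 × 0.0058750 / (1 − 1.0058750^−240) = $2,996.47.
Over 72 months: Loan 1 costs 72 × $2,551.48 = $183,706.56; Loan 2 costs 72 × $2,996.47 + $11,550.00 = $227,295.84.
Loan 1 is cheaper by $227,295.84 − $183,706.56 = $43,589.28.

Loan 1 by $43,589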